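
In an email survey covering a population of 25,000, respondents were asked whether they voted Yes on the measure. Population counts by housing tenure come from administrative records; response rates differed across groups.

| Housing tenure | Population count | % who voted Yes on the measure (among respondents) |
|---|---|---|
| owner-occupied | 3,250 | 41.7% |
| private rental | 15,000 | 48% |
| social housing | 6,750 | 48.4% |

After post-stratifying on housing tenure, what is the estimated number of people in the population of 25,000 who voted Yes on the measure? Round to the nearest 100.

Apply each group's respondent rate to its population count:
  owner-occupied: 3,250 × 41.7% = 1355.25
  private rental: 15,000 × 48% = 7200
  social housing: 6,750 × 48.4% = 3267
Estimated total = 11822.2 → 11,800.

11,800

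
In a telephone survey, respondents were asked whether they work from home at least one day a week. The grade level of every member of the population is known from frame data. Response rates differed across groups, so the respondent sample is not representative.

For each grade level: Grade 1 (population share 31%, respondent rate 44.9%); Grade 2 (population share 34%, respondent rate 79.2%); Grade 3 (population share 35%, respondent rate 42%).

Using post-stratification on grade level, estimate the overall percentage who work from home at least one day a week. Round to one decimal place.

Post-stratification weights by population share, not respondent share:
  Grade 1: 0.31 × 44.9 = 13.919
  Grade 2: 0.34 × 79.2 = 26.928
  Grade 3: 0.35 × 42 = 14.7
Post-stratified estimate = 55.547 → 55.5%.

55.5%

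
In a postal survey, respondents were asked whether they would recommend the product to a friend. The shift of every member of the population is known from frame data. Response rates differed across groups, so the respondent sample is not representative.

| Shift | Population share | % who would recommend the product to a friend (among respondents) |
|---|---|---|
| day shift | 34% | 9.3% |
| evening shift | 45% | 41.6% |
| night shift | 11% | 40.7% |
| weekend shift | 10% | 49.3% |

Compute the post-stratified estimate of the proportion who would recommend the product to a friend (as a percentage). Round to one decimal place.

Each cell contributes population-share × respondent value:
  day shift: 0.34 × 9.3 = 3.162
  evening shift: 0.45 × 41.6 = 18.72
  night shift: 0.11 × 40.7 = 4.477
  weekend shift: 0.1 × 49.3 = 4.93
Post-stratified estimate = 31.289 → 31.3%.

31.3%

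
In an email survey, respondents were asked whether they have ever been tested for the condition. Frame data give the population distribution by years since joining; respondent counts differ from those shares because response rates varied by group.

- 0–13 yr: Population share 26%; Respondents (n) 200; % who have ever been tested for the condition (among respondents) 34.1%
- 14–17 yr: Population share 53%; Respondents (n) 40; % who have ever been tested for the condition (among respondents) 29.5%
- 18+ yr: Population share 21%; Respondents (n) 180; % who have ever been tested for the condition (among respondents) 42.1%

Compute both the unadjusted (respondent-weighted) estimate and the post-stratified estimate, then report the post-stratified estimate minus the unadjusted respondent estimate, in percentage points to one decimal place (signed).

Without adjustment, the pooled respondent share is:
  (200/420)×34.1 + (40/420)×29.5 + (180/420)×42.1 = 37.0905%
Reweighting by population years since joining shares:
  0.26×34.1 + 0.53×29.5 + 0.21×42.1 = 33.342%
Difference = 33.342 − 37.0905 = -3.7485 pp.

-3.7 percentage points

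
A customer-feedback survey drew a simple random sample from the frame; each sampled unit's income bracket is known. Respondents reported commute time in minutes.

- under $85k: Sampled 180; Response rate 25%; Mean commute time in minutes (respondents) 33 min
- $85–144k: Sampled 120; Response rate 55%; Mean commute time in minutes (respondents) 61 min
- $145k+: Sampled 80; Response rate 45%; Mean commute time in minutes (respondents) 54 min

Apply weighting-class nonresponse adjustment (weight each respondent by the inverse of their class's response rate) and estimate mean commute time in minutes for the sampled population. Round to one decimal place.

46.3

With weight = n_sampled/n_responded per class, the weighted class total is n_sampled:
  under $85k: 180 × 33 = 5940
  $85–144k: 120 × 61 = 7320
  $145k+: 80 × 54 = 4320
Adjusted estimate = 17,580 / 380 = 46.2632 → 46.3.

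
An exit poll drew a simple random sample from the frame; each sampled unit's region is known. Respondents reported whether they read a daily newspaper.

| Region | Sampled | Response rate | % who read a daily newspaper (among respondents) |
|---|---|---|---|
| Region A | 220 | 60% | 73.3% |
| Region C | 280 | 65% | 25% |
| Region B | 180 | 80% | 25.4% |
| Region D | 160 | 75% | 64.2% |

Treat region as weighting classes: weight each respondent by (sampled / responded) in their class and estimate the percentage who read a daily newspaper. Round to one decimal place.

45.2%

Weighting each respondent by the inverse class response rate inflates each class back to its sampled size, so the class weight is n_sampled:
  Region A: 220 × 73.3 = 16,126
  Region C: 280 × 25 = 7000
  Region B: 180 × 25.4 = 4572
  Region D: 160 × 64.2 = 10,272
Adjusted estimate = 37,970 / 840 = 45.2024 → 45.2%.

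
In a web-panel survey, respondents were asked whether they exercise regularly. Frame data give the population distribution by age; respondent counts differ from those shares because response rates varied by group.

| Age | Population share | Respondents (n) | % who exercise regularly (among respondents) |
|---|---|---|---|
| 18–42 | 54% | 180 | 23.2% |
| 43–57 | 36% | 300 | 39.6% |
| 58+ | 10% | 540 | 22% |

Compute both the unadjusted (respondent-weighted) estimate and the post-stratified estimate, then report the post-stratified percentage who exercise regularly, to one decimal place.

Naive respondent-only estimate (weights = respondent counts):
  (180/1020)×23.2 + (300/1020)×39.6 + (540/1020)×22 = 27.3882%
Post-stratifying to population shares instead:
  0.54×23.2 + 0.36×39.6 + 0.1×22 = 28.984%

29.0%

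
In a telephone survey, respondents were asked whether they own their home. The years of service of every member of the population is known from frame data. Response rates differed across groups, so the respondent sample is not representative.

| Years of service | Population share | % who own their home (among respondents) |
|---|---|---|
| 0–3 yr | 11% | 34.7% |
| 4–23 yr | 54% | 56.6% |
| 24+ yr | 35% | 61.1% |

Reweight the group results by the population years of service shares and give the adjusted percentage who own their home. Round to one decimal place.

Each cell contributes population-share × respondent value:
  0–3 yr: 0.11 × 34.7 = 3.817
  4–23 yr: 0.54 × 56.6 = 30.564
  24+ yr: 0.35 × 61.1 = 21.385
Post-stratified estimate = 55.766 → 55.8%.

55.8%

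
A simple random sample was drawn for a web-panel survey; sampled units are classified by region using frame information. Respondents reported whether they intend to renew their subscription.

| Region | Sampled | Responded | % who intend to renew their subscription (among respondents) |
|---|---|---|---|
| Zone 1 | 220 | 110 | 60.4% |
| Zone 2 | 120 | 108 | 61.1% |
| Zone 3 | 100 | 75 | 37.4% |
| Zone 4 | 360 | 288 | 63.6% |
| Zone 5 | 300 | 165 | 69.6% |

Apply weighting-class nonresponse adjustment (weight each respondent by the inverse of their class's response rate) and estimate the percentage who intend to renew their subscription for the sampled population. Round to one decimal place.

Response rates by class: Zone 1 110/220 = 50%, Zone 2 108/120 = 90%, Zone 3 75/100 = 75%, Zone 4 288/360 = 80%, Zone 5 165/300 = 55%.
Weighting each respondent by the inverse class response rate inflates each class back to its sampled size, so the class weight is n_sampled:
  Zone 1: 220 × 60.4 = 13,288
  Zone 2: 120 × 61.1 = 7332
  Zone 3: 100 × 37.4 = 3740
  Zone 4: 360 × 63.6 = 22,896
  Zone 5: 300 × 69.6 = 20,880
Adjusted estimate = 68,136 / 1,100 = 61.9418 → 61.9%.

61.9%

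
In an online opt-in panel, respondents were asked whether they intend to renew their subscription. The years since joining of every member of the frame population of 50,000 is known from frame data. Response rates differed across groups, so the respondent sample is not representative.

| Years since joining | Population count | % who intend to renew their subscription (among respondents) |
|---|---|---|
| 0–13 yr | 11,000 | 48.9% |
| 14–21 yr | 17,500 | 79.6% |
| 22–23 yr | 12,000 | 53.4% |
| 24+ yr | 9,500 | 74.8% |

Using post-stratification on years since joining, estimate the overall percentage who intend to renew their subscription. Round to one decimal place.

65.6%

Weight each group's respondent value by its population share:
  0–13 yr: (11,000/50,000) × 48.9 = 10.758
  14–21 yr: (17,500/50,000) × 79.6 = 27.86
  22–23 yr: (12,000/50,000) × 53.4 = 12.816
  24+ yr: (9,500/50,000) × 74.8 = 14.212
Post-stratified estimate = 65.646 → 65.6%.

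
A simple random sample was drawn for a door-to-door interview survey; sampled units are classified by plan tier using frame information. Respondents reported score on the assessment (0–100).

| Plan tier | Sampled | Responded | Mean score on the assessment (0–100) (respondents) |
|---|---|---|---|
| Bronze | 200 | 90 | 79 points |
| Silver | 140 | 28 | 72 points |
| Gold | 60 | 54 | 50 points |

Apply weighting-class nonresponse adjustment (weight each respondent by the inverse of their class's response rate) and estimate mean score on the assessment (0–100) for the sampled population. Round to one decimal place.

72.2

Response rates by class: Bronze 90/200 = 45%, Silver 28/140 = 20%, Gold 54/60 = 90%.
With weight = n_sampled/n_responded per class, the weighted class total is n_sampled:
  Bronze: 200 × 79 = 15,800
  Silver: 140 × 72 = 10,080
  Gold: 60 × 50 = 3000
Adjusted estimate = 28,880 / 400 = 72.2 → 72.2.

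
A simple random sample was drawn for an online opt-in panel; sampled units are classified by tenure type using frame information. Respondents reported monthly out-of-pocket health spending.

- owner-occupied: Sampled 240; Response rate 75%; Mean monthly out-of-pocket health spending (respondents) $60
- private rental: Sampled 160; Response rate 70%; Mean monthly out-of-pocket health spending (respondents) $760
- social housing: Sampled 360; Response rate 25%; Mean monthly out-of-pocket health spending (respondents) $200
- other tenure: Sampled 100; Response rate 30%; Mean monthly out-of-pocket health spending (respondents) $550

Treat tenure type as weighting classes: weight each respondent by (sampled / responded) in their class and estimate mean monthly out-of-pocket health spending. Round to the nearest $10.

With weight = n_sampled/n_responded per class, the weighted class total is n_sampled:
  owner-occupied: 240 × 60 = 14,400
  private rental: 160 × 760 = 121,600
  social housing: 360 × 200 = 72,000
  other tenure: 100 × 550 = 55,000
Adjusted estimate = 263,000 / 860 = 305.814 → $310.

$310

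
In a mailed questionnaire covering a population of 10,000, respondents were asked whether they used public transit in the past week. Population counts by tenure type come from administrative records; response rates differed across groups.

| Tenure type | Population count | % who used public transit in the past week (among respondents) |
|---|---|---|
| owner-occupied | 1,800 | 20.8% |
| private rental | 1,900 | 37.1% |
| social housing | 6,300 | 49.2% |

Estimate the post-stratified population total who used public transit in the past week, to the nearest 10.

4,180

Each cell contributes its population count × the respondent rate:
  owner-occupied: 1,800 × 20.8% = 374.4
  private rental: 1,900 × 37.1% = 704.9
  social housing: 6,300 × 49.2% = 3099.6
Estimated total = 4178.9 → 4,180.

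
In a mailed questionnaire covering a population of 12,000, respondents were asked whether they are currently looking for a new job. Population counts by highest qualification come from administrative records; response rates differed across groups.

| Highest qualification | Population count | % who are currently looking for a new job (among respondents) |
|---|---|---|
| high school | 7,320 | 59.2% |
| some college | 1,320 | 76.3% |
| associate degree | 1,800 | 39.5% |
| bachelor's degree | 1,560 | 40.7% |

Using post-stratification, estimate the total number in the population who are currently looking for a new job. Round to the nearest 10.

6,690

Estimated count per cell = population count × respondent percentage:
  high school: 7,320 × 59.2% = 4333.44
  some college: 1,320 × 76.3% = 1007.16
  associate degree: 1,800 × 39.5% = 711
  bachelor's degree: 1,560 × 40.7% = 634.92
Estimated total = 6686.52 → 6,690.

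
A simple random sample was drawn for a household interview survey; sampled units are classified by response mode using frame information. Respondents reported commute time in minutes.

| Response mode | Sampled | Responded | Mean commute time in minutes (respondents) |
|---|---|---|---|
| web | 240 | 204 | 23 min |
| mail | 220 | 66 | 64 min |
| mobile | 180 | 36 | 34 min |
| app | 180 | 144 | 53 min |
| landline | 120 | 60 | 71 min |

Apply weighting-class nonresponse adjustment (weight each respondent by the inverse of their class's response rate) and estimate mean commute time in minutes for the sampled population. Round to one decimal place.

Class response rates: web 204/240 = 85%, mail 66/220 = 30%, mobile 36/180 = 20%, app 144/180 = 80%, landline 60/120 = 50%.
With weight = n_sampled/n_responded per class, the weighted class total is n_sampled:
  web: 240 × 23 = 5520
  mail: 220 × 64 = 14,080
  mobile: 180 × 34 = 6120
  app: 180 × 53 = 9540
  landline: 120 × 71 = 8520
Adjusted estimate = 43,780 / 940 = 46.5745 → 46.6.

46.6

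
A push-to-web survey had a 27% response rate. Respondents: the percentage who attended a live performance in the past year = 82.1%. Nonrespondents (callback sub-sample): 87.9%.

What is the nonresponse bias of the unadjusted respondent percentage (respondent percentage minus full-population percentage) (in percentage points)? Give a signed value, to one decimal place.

-4.2 percentage points

Nonresponse fraction = 1 − 0.27 = 0.73.
Bias = (nonresponse fraction) × (respondent percentage − nonrespondent percentage)
     = 0.73 × (82.1 − 87.9) = 0.73 × -5.8 = -4.234.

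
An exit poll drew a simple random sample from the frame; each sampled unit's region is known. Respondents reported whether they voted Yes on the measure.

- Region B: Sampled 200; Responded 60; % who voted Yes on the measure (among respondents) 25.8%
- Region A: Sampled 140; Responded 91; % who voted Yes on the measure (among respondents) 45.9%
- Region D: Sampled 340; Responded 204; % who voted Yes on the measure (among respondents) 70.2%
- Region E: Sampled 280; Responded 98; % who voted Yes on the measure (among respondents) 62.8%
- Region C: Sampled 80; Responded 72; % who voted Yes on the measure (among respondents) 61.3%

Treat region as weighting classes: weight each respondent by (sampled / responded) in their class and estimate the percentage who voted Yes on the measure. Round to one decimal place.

55.7%

Response rates by class: Region B 60/200 = 30%, Region A 91/140 = 65%, Region D 204/340 = 60%, Region E 98/280 = 35%, Region C 72/80 = 90%.
Each respondent's weight = sampled/responded in their class; summing within a class gives n_sampled, so:
  Region B: 200 × 25.8 = 5160
  Region A: 140 × 45.9 = 6426
  Region D: 340 × 70.2 = 23,868
  Region E: 280 × 62.8 = 17,584
  Region C: 80 × 61.3 = 4904
Adjusted estimate = 57,942 / 1,040 = 55.7135 → 55.7%.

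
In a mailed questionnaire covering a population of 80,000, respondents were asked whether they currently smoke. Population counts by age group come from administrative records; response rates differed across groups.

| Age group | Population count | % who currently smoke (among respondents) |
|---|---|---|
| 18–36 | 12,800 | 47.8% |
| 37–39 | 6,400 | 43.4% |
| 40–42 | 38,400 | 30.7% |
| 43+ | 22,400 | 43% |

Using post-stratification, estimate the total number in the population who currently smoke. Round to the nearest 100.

Apply each group's respondent rate to its population count:
  18–36: 12,800 × 47.8% = 6118.4
  37–39: 6,400 × 43.4% = 2777.6
  40–42: 38,400 × 30.7% = 11788.8
  43+: 22,400 × 43% = 9632
Estimated total = 30316.8 → 30,300.

30,300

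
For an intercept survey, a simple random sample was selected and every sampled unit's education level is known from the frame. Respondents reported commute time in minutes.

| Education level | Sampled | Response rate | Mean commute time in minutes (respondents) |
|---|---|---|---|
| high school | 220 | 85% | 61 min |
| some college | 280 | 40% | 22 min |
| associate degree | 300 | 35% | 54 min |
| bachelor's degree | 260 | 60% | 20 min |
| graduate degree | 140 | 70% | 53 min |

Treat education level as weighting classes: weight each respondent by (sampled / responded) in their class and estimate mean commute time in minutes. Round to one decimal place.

40.3

Inverse-response-rate weighting restores each class to its sampled count, so class totals weight by n_sampled:
  high school: 220 × 61 = 13,420
  some college: 280 × 22 = 6160
  associate degree: 300 × 54 = 16,200
  bachelor's degree: 260 × 20 = 5200
  graduate degree: 140 × 53 = 7420
Adjusted estimate = 48,400 / 1,200 = 40.3333 → 40.3.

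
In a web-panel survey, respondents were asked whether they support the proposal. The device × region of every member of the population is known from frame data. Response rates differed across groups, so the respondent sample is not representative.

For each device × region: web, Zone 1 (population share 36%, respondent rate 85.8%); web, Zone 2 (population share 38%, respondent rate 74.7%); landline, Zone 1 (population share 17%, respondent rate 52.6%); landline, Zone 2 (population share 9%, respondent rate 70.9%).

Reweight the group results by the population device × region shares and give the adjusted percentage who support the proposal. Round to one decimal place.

Post-stratification weights by population share, not respondent share:
  web, Zone 1: 0.36 × 85.8 = 30.888
  web, Zone 2: 0.38 × 74.7 = 28.386
  landline, Zone 1: 0.17 × 52.6 = 8.942
  landline, Zone 2: 0.09 × 70.9 = 6.381
Post-stratified estimate = 74.597 → 74.6%.

74.6%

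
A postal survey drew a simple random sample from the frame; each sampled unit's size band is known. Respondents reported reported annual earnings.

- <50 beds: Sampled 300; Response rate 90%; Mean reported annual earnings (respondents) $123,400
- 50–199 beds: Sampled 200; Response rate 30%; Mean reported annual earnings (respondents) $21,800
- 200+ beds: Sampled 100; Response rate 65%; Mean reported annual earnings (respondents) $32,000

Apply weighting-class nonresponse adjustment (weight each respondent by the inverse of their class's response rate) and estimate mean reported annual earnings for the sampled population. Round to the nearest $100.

Each respondent's weight = sampled/responded in their class; summing within a class gives n_sampled, so:
  <50 beds: 300 × 123,400 = 37,020,000
  50–199 beds: 200 × 21,800 = 4,360,000
  200+ beds: 100 × 32,000 = 3,200,000
Adjusted estimate = 44,580,000 / 600 = 74,300 → $74,300.

$74,300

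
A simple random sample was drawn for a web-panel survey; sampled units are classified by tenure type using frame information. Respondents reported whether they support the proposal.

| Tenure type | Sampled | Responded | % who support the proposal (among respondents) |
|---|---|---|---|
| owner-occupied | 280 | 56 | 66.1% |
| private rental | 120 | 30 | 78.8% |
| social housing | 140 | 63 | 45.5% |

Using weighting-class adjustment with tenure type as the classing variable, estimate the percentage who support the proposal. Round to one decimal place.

Class response rates: owner-occupied 56/280 = 20%, private rental 30/120 = 25%, social housing 63/140 = 45%.
Weighting each respondent by the inverse class response rate inflates each class back to its sampled size, so the class weight is n_sampled:
  owner-occupied: 280 × 66.1 = 18,508
  private rental: 120 × 78.8 = 9456
  social housing: 140 × 45.5 = 6370
Adjusted estimate = 34,334 / 540 = 63.5815 → 63.6%.

63.6%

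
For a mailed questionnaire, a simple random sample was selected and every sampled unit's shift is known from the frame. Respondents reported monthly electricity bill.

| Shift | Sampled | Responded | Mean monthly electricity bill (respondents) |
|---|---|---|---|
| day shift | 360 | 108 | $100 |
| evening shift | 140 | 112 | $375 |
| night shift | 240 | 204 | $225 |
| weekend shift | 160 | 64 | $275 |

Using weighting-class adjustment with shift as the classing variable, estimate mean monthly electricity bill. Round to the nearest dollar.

$207

Response rates by class: day shift 108/360 = 30%, evening shift 112/140 = 80%, night shift 204/240 = 85%, weekend shift 64/160 = 40%.
Weighting each respondent by the inverse class response rate inflates each class back to its sampled size, so the class weight is n_sampled:
  day shift: 360 × 100 = 36,000
  evening shift: 140 × 375 = 52,500
  night shift: 240 × 225 = 54,000
  weekend shift: 160 × 275 = 44,000
Adjusted estimate = 186,500 / 900 = 207.222 → $207.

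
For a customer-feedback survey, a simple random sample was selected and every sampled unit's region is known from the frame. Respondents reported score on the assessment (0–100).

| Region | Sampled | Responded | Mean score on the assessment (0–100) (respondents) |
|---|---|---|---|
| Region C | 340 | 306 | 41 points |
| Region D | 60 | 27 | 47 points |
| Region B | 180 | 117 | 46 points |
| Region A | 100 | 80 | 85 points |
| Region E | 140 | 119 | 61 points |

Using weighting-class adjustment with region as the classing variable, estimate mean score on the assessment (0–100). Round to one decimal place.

51.3

Class response rates: Region C 306/340 = 90%, Region D 27/60 = 45%, Region B 117/180 = 65%, Region A 80/100 = 80%, Region E 119/140 = 85%.
With weight = n_sampled/n_responded per class, the weighted class total is n_sampled:
  Region C: 340 × 41 = 13,940
  Region D: 60 × 47 = 2820
  Region B: 180 × 46 = 8280
  Region A: 100 × 85 = 8500
  Region E: 140 × 61 = 8540
Adjusted estimate = 42,080 / 820 = 51.3171 → 51.3.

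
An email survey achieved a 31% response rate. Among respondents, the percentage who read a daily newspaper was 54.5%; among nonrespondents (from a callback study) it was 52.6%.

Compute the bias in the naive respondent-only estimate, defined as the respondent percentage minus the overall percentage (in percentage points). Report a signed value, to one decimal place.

Nonresponse fraction = 1 − 0.31 = 0.69.
Bias = (nonresponse fraction) × (respondent percentage − nonrespondent percentage)
     = 0.69 × (54.5 − 52.6) = 0.69 × 1.9 = 1.311.

+1.3 percentage points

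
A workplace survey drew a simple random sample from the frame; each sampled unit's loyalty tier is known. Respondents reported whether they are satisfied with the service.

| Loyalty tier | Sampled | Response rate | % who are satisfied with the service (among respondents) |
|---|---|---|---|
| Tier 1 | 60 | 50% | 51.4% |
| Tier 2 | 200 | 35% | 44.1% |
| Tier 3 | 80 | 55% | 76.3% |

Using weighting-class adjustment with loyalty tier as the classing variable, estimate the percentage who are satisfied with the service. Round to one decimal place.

53.0%

Inverse-response-rate weighting restores each class to its sampled count, so class totals weight by n_sampled:
  Tier 1: 60 × 51.4 = 3084
  Tier 2: 200 × 44.1 = 8820
  Tier 3: 80 × 76.3 = 6104
Adjusted estimate = 18,008 / 340 = 52.9647 → 53.0%.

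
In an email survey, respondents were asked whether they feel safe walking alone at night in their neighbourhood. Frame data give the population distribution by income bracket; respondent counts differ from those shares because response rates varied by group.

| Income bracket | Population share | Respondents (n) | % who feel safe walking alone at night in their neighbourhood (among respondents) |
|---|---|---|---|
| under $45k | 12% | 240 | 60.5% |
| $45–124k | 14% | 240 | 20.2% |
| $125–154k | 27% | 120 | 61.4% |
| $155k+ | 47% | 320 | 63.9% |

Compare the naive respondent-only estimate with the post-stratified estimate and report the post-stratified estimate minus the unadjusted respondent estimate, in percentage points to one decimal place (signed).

+5.4 percentage points

Unadjusted (pooled respondent) estimate weights by respondent counts:
  (240/920)×60.5 + (240/920)×20.2 + (120/920)×61.4 + (320/920)×63.9 = 51.287%
Reweighting by population income bracket shares:
  0.12×60.5 + 0.14×20.2 + 0.27×61.4 + 0.47×63.9 = 56.699%
Difference = 56.699 − 51.287 = 5.412 pp.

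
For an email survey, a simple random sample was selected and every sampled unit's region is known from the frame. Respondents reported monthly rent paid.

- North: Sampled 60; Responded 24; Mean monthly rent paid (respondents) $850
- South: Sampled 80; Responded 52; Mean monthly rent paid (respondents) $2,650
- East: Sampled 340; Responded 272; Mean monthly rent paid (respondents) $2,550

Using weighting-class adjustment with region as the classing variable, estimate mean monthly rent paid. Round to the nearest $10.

Class response rates: North 24/60 = 40%, South 52/80 = 65%, East 272/340 = 80%.
With weight = n_sampled/n_responded per class, the weighted class total is n_sampled:
  North: 60 × 850 = 51,000
  South: 80 × 2650 = 212,000
  East: 340 × 2550 = 867,000
Adjusted estimate = 1,130,000 / 480 = 2354.17 → $2,350.

$2,350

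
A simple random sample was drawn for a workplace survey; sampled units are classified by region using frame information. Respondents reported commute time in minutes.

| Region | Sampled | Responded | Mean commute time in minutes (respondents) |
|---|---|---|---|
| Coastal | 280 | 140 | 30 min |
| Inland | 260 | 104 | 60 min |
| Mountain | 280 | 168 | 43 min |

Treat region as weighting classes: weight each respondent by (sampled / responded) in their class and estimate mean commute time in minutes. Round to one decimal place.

44.0

Class response rates: Coastal 140/280 = 50%, Inland 104/260 = 40%, Mountain 168/280 = 60%.
Inverse-response-rate weighting restores each class to its sampled count, so class totals weight by n_sampled:
  Coastal: 280 × 30 = 8400
  Inland: 260 × 60 = 15,600
  Mountain: 280 × 43 = 12,040
Adjusted estimate = 36,040 / 820 = 43.9512 → 44.0.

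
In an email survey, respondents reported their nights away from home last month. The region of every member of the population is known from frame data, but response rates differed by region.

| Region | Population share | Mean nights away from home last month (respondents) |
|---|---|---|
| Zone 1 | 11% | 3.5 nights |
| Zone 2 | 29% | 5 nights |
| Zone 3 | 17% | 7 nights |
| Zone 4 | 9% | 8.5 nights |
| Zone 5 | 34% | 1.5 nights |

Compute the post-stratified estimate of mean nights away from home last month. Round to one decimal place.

Post-stratification weights by population share, not respondent share:
  Zone 1: 0.11 × 3.5 = 0.385
  Zone 2: 0.29 × 5 = 1.45
  Zone 3: 0.17 × 7 = 1.19
  Zone 4: 0.09 × 8.5 = 0.765
  Zone 5: 0.34 × 1.5 = 0.51
Post-stratified estimate = 4.3 → 4.3.

4.3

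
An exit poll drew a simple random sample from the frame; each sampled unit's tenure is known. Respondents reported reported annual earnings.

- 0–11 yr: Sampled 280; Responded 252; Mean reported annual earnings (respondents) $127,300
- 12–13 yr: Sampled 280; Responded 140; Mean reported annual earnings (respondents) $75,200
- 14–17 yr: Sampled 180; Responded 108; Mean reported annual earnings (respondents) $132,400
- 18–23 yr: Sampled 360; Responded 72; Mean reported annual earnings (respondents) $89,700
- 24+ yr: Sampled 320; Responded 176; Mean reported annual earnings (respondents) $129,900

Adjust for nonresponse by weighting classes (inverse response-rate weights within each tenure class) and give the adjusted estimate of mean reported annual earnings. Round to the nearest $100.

Class response rates: 0–11 yr 252/280 = 90%, 12–13 yr 140/280 = 50%, 14–17 yr 108/180 = 60%, 18–23 yr 72/360 = 20%, 24+ yr 176/320 = 55%.
Inverse-response-rate weighting restores each class to its sampled count, so class totals weight by n_sampled:
  0–11 yr: 280 × 127,300 = 35,644,000
  12–13 yr: 280 × 75,200 = 21,056,000
  14–17 yr: 180 × 132,400 = 23,832,000
  18–23 yr: 360 × 89,700 = 32,292,000
  24+ yr: 320 × 129,900 = 41,568,000
Adjusted estimate = 154,392,000 / 1,420 = 108727 → $108,700.

$108,700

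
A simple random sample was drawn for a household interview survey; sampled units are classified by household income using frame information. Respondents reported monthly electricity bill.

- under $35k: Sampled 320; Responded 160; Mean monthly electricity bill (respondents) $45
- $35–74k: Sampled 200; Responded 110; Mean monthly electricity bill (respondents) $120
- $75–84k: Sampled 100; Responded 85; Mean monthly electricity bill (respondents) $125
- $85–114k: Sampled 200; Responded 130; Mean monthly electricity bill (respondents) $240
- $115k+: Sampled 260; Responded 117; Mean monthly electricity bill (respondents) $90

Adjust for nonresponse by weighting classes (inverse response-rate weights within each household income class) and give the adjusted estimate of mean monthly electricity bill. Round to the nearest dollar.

Class response rates: under $35k 160/320 = 50%, $35–74k 110/200 = 55%, $75–84k 85/100 = 85%, $85–114k 130/200 = 65%, $115k+ 117/260 = 45%.
Weighting each respondent by the inverse class response rate inflates each class back to its sampled size, so the class weight is n_sampled:
  under $35k: 320 × 45 = 14,400
  $35–74k: 200 × 120 = 24,000
  $75–84k: 100 × 125 = 12,500
  $85–114k: 200 × 240 = 48,000
  $115k+: 260 × 90 = 23,400
Adjusted estimate = 122,300 / 1,080 = 113.241 → $113.

$113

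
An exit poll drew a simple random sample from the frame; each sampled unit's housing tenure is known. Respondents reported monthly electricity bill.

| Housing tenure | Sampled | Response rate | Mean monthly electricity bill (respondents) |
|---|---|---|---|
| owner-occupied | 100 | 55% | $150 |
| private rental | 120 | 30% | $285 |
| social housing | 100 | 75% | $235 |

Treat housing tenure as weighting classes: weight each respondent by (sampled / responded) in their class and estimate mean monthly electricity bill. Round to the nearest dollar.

$227

Inverse-response-rate weighting restores each class to its sampled count, so class totals weight by n_sampled:
  owner-occupied: 100 × 150 = 15,000
  private rental: 120 × 285 = 34,200
  social housing: 100 × 235 = 23,500
Adjusted estimate = 72,700 / 320 = 227.188 → $227.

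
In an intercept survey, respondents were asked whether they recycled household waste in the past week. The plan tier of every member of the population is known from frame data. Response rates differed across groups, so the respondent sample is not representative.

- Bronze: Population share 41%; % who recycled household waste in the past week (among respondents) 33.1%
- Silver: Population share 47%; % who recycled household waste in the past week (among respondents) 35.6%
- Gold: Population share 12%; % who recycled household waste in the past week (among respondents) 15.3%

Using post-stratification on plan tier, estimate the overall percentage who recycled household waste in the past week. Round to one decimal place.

Post-stratification weights by population share, not respondent share:
  Bronze: 0.41 × 33.1 = 13.571
  Silver: 0.47 × 35.6 = 16.732
  Gold: 0.12 × 15.3 = 1.836
Post-stratified estimate = 32.139 → 32.1%.

32.1%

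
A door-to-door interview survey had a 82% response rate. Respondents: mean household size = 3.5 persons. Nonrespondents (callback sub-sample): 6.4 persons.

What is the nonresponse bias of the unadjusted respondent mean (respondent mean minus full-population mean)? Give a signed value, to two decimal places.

Nonresponse fraction = 1 − 0.82 = 0.18.
Bias = (nonresponse fraction) × (respondent mean − nonrespondent mean)
     = 0.18 × (3.5 − 6.4) = 0.18 × -2.9 = -0.522.

-0.52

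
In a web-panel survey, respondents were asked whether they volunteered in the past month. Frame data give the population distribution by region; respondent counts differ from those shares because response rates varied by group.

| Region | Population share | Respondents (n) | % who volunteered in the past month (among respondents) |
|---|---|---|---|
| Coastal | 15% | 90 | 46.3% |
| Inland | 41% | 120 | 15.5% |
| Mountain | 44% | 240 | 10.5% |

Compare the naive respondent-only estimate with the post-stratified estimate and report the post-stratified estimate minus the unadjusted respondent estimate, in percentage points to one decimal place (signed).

Naive respondent-only estimate (weights = respondent counts):
  (90/450)×46.3 + (120/450)×15.5 + (240/450)×10.5 = 18.9933%
Post-stratifying to population shares instead:
  0.15×46.3 + 0.41×15.5 + 0.44×10.5 = 17.92%
Difference = 17.92 − 18.9933 = -1.0733 pp.

-1.1 percentage points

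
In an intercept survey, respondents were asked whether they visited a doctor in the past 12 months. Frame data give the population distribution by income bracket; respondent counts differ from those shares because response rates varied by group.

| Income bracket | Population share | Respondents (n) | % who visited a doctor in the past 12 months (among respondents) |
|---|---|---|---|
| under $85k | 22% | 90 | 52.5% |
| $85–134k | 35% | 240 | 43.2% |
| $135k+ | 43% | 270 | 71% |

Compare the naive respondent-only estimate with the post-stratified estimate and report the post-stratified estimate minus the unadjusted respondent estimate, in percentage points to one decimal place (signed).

+0.1 percentage points

Without adjustment, the pooled respondent share is:
  (90/600)×52.5 + (240/600)×43.2 + (270/600)×71 = 57.105%
Post-stratified estimate weights by population shares:
  0.22×52.5 + 0.35×43.2 + 0.43×71 = 57.2%
Difference = 57.2 − 57.105 = 0.095 pp.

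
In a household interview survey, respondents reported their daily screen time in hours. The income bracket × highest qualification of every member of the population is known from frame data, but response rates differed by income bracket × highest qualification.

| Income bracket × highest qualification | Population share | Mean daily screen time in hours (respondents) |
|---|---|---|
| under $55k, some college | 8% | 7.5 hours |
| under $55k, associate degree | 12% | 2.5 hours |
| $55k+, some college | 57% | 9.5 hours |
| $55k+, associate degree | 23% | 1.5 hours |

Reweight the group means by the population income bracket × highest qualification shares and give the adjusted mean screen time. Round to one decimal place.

6.7

Weight each group's respondent value by its population share:
  under $55k, some college: 0.08 × 7.5 = 0.6
  under $55k, associate degree: 0.12 × 2.5 = 0.3
  $55k+, some college: 0.57 × 9.5 = 5.415
  $55k+, associate degree: 0.23 × 1.5 = 0.345
Post-stratified estimate = 6.66 → 6.7.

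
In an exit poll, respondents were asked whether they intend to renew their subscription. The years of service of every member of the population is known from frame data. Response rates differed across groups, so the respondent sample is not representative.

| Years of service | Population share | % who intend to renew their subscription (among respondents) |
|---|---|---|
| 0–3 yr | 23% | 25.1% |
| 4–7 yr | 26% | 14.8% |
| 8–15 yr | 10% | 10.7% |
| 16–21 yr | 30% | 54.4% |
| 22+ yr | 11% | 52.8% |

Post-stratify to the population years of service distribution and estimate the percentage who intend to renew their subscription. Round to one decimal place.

32.8%

Reweight to the known years of service distribution:
  0–3 yr: 0.23 × 25.1 = 5.773
  4–7 yr: 0.26 × 14.8 = 3.848
  8–15 yr: 0.1 × 10.7 = 1.07
  16–21 yr: 0.3 × 54.4 = 16.32
  22+ yr: 0.11 × 52.8 = 5.808
Post-stratified estimate = 32.819 → 32.8%.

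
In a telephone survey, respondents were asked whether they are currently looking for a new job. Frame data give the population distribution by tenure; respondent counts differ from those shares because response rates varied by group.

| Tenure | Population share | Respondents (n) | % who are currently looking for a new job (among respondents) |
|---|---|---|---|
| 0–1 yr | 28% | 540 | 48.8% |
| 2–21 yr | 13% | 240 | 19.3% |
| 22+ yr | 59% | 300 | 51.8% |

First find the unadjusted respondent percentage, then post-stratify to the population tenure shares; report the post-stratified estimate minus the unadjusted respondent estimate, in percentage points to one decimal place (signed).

Unadjusted (pooled respondent) estimate weights by respondent counts:
  (540/1080)×48.8 + (240/1080)×19.3 + (300/1080)×51.8 = 43.0778%
Post-stratified estimate weights by population shares:
  0.28×48.8 + 0.13×19.3 + 0.59×51.8 = 46.735%
Difference = 46.735 − 43.0778 = 3.6572 pp.

+3.7 percentage points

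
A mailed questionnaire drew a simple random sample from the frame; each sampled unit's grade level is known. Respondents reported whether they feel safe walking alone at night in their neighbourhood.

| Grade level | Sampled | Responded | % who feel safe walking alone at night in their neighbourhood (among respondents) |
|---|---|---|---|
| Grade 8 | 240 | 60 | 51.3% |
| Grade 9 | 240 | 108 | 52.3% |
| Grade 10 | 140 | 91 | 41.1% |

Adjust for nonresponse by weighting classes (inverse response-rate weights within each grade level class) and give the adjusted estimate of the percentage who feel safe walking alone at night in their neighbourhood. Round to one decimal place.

Class response rates: Grade 8 60/240 = 25%, Grade 9 108/240 = 45%, Grade 10 91/140 = 65%.
Weighting each respondent by the inverse class response rate inflates each class back to its sampled size, so the class weight is n_sampled:
  Grade 8: 240 × 51.3 = 12,312
  Grade 9: 240 × 52.3 = 12,552
  Grade 10: 140 × 41.1 = 5754
Adjusted estimate = 30,618 / 620 = 49.3839 → 49.4%.

49.4%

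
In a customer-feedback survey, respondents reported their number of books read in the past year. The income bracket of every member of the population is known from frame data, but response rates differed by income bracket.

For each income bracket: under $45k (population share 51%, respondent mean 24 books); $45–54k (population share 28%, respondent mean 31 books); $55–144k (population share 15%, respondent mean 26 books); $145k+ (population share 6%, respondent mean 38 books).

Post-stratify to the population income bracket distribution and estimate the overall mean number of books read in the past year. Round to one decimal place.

27.1

Each cell contributes population-share × respondent value:
  under $45k: 0.51 × 24 = 12.24
  $45–54k: 0.28 × 31 = 8.68
  $55–144k: 0.15 × 26 = 3.9
  $145k+: 0.06 × 38 = 2.28
Post-stratified estimate = 27.1 → 27.1.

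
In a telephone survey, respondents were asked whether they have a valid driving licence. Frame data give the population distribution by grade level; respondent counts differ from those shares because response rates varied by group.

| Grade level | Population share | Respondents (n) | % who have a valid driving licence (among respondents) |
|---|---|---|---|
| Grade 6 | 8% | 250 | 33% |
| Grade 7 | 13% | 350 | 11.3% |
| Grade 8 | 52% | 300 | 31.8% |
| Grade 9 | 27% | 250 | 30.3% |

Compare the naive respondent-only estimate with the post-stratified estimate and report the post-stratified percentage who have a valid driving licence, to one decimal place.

Unadjusted (pooled respondent) estimate weights by respondent counts:
  (250/1150)×33 + (350/1150)×11.3 + (300/1150)×31.8 + (250/1150)×30.3 = 25.4957%
Post-stratified estimate weights by population shares:
  0.08×33 + 0.13×11.3 + 0.52×31.8 + 0.27×30.3 = 28.826%

28.8%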